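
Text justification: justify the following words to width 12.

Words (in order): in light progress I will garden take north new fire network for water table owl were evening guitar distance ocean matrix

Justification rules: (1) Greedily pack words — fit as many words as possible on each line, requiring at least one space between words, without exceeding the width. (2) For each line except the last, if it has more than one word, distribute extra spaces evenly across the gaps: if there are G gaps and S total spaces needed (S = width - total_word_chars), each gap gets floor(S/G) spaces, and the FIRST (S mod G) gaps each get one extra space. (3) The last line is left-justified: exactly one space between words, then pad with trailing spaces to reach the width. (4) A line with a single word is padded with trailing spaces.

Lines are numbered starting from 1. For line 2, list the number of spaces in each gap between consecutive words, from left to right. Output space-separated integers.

Line 1: ['in', 'light'] (min_width=8, slack=4)
Line 2: ['progress', 'I'] (min_width=10, slack=2)
Line 3: ['will', 'garden'] (min_width=11, slack=1)
Line 4: ['take', 'north'] (min_width=10, slack=2)
Line 5: ['new', 'fire'] (min_width=8, slack=4)
Line 6: ['network', 'for'] (min_width=11, slack=1)
Line 7: ['water', 'table'] (min_width=11, slack=1)
Line 8: ['owl', 'were'] (min_width=8, slack=4)
Line 9: ['evening'] (min_width=7, slack=5)
Line 10: ['guitar'] (min_width=6, slack=6)
Line 11: ['distance'] (min_width=8, slack=4)
Line 12: ['ocean', 'matrix'] (min_width=12, slack=0)

Answer: 3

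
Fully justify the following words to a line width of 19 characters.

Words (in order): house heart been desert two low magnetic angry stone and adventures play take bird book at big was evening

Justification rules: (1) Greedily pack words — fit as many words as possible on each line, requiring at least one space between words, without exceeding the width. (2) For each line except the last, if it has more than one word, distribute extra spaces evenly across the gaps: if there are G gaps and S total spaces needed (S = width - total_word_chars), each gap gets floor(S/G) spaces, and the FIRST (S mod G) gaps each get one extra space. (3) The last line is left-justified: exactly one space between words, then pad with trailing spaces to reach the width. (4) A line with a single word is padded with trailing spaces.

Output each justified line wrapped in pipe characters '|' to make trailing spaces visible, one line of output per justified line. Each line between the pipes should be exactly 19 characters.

Line 1: ['house', 'heart', 'been'] (min_width=16, slack=3)
Line 2: ['desert', 'two', 'low'] (min_width=14, slack=5)
Line 3: ['magnetic', 'angry'] (min_width=14, slack=5)
Line 4: ['stone', 'and'] (min_width=9, slack=10)
Line 5: ['adventures', 'play'] (min_width=15, slack=4)
Line 6: ['take', 'bird', 'book', 'at'] (min_width=17, slack=2)
Line 7: ['big', 'was', 'evening'] (min_width=15, slack=4)

Answer: |house   heart  been|
|desert    two   low|
|magnetic      angry|
|stone           and|
|adventures     play|
|take  bird  book at|
|big was evening    |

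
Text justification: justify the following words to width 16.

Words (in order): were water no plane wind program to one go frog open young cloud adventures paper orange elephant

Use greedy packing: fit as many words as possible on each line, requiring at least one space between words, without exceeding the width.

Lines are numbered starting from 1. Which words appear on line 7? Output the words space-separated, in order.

Answer: orange elephant

Derivation:
Line 1: ['were', 'water', 'no'] (min_width=13, slack=3)
Line 2: ['plane', 'wind'] (min_width=10, slack=6)
Line 3: ['program', 'to', 'one'] (min_width=14, slack=2)
Line 4: ['go', 'frog', 'open'] (min_width=12, slack=4)
Line 5: ['young', 'cloud'] (min_width=11, slack=5)
Line 6: ['adventures', 'paper'] (min_width=16, slack=0)
Line 7: ['orange', 'elephant'] (min_width=15, slack=1)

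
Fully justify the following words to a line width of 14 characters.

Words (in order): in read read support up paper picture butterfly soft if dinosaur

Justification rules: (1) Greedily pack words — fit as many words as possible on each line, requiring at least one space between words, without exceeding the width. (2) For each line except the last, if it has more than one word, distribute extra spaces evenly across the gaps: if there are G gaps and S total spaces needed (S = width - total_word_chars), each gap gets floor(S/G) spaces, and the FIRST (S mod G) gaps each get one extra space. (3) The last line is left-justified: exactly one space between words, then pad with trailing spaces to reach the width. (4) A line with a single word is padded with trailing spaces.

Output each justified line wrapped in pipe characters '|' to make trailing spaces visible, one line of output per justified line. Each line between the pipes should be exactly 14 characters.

Line 1: ['in', 'read', 'read'] (min_width=12, slack=2)
Line 2: ['support', 'up'] (min_width=10, slack=4)
Line 3: ['paper', 'picture'] (min_width=13, slack=1)
Line 4: ['butterfly', 'soft'] (min_width=14, slack=0)
Line 5: ['if', 'dinosaur'] (min_width=11, slack=3)

Answer: |in  read  read|
|support     up|
|paper  picture|
|butterfly soft|
|if dinosaur   |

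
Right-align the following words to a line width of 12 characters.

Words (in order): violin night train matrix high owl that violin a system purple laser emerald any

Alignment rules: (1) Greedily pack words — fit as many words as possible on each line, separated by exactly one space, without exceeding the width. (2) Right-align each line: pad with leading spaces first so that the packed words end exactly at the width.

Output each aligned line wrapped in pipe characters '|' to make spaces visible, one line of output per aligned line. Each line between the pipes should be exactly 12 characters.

Answer: |violin night|
|train matrix|
|    high owl|
| that violin|
|    a system|
|purple laser|
| emerald any|

Derivation:
Line 1: ['violin', 'night'] (min_width=12, slack=0)
Line 2: ['train', 'matrix'] (min_width=12, slack=0)
Line 3: ['high', 'owl'] (min_width=8, slack=4)
Line 4: ['that', 'violin'] (min_width=11, slack=1)
Line 5: ['a', 'system'] (min_width=8, slack=4)
Line 6: ['purple', 'laser'] (min_width=12, slack=0)
Line 7: ['emerald', 'any'] (min_width=11, slack=1)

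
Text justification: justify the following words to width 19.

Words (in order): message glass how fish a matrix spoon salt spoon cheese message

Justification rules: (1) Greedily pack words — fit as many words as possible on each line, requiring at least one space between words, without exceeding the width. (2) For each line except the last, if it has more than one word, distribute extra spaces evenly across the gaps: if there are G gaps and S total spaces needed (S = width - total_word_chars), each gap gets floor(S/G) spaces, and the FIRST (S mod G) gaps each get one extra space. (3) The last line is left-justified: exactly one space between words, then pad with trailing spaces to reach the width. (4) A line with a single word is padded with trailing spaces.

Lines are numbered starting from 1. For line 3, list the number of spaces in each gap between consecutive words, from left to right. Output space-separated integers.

Line 1: ['message', 'glass', 'how'] (min_width=17, slack=2)
Line 2: ['fish', 'a', 'matrix', 'spoon'] (min_width=19, slack=0)
Line 3: ['salt', 'spoon', 'cheese'] (min_width=17, slack=2)
Line 4: ['message'] (min_width=7, slack=12)

Answer: 2 2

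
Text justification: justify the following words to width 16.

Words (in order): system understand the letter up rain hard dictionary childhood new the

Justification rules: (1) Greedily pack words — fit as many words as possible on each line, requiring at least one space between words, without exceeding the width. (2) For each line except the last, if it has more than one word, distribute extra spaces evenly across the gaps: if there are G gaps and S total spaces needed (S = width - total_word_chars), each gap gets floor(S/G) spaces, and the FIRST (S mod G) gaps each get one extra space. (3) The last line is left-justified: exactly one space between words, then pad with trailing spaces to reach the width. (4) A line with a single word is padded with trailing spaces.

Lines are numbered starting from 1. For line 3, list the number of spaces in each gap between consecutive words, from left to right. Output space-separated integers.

Line 1: ['system'] (min_width=6, slack=10)
Line 2: ['understand', 'the'] (min_width=14, slack=2)
Line 3: ['letter', 'up', 'rain'] (min_width=14, slack=2)
Line 4: ['hard', 'dictionary'] (min_width=15, slack=1)
Line 5: ['childhood', 'new'] (min_width=13, slack=3)
Line 6: ['the'] (min_width=3, slack=13)

Answer: 2 2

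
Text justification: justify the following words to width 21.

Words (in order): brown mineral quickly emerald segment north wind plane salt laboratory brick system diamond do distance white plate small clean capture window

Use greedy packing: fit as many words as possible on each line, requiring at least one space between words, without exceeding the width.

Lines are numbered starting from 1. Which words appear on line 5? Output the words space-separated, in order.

Answer: system diamond do

Derivation:
Line 1: ['brown', 'mineral', 'quickly'] (min_width=21, slack=0)
Line 2: ['emerald', 'segment', 'north'] (min_width=21, slack=0)
Line 3: ['wind', 'plane', 'salt'] (min_width=15, slack=6)
Line 4: ['laboratory', 'brick'] (min_width=16, slack=5)
Line 5: ['system', 'diamond', 'do'] (min_width=17, slack=4)
Line 6: ['distance', 'white', 'plate'] (min_width=20, slack=1)
Line 7: ['small', 'clean', 'capture'] (min_width=19, slack=2)
Line 8: ['window'] (min_width=6, slack=15)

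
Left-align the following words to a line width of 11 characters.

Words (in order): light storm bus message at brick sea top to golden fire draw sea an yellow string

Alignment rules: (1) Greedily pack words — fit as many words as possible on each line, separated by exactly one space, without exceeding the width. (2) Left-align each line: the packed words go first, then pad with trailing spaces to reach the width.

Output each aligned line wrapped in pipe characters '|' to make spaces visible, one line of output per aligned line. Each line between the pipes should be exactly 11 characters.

Answer: |light storm|
|bus message|
|at brick   |
|sea top to |
|golden fire|
|draw sea an|
|yellow     |
|string     |

Derivation:
Line 1: ['light', 'storm'] (min_width=11, slack=0)
Line 2: ['bus', 'message'] (min_width=11, slack=0)
Line 3: ['at', 'brick'] (min_width=8, slack=3)
Line 4: ['sea', 'top', 'to'] (min_width=10, slack=1)
Line 5: ['golden', 'fire'] (min_width=11, slack=0)
Line 6: ['draw', 'sea', 'an'] (min_width=11, slack=0)
Line 7: ['yellow'] (min_width=6, slack=5)
Line 8: ['string'] (min_width=6, slack=5)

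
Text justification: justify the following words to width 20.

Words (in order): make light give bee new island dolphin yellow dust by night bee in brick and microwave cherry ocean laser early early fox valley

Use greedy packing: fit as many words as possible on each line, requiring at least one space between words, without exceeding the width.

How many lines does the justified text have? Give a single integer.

Answer: 7

Derivation:
Line 1: ['make', 'light', 'give', 'bee'] (min_width=19, slack=1)
Line 2: ['new', 'island', 'dolphin'] (min_width=18, slack=2)
Line 3: ['yellow', 'dust', 'by', 'night'] (min_width=20, slack=0)
Line 4: ['bee', 'in', 'brick', 'and'] (min_width=16, slack=4)
Line 5: ['microwave', 'cherry'] (min_width=16, slack=4)
Line 6: ['ocean', 'laser', 'early'] (min_width=17, slack=3)
Line 7: ['early', 'fox', 'valley'] (min_width=16, slack=4)
Total lines: 7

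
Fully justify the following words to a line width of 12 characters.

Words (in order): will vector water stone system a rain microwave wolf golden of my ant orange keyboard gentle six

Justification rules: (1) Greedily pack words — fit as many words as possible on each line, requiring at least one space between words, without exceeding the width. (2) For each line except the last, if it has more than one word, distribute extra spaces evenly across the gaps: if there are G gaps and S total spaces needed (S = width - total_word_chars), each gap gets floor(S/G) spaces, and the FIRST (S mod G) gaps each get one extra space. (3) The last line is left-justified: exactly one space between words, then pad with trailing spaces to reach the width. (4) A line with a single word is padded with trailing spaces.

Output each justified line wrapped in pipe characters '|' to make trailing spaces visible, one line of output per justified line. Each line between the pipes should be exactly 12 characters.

Answer: |will  vector|
|water  stone|
|system     a|
|rain        |
|microwave   |
|wolf  golden|
|of   my  ant|
|orange      |
|keyboard    |
|gentle six  |

Derivation:
Line 1: ['will', 'vector'] (min_width=11, slack=1)
Line 2: ['water', 'stone'] (min_width=11, slack=1)
Line 3: ['system', 'a'] (min_width=8, slack=4)
Line 4: ['rain'] (min_width=4, slack=8)
Line 5: ['microwave'] (min_width=9, slack=3)
Line 6: ['wolf', 'golden'] (min_width=11, slack=1)
Line 7: ['of', 'my', 'ant'] (min_width=9, slack=3)
Line 8: ['orange'] (min_width=6, slack=6)
Line 9: ['keyboard'] (min_width=8, slack=4)
Line 10: ['gentle', 'six'] (min_width=10, slack=2)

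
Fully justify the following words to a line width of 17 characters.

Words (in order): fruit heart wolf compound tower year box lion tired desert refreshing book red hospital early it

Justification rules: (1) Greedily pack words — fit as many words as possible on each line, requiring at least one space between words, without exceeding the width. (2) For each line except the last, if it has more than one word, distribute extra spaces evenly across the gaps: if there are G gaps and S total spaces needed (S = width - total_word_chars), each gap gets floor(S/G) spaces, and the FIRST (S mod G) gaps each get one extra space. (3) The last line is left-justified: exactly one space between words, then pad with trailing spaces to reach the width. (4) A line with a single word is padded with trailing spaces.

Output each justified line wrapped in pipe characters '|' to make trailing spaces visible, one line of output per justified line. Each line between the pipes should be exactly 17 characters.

Answer: |fruit  heart wolf|
|compound    tower|
|year   box   lion|
|tired      desert|
|refreshing   book|
|red      hospital|
|early it         |

Derivation:
Line 1: ['fruit', 'heart', 'wolf'] (min_width=16, slack=1)
Line 2: ['compound', 'tower'] (min_width=14, slack=3)
Line 3: ['year', 'box', 'lion'] (min_width=13, slack=4)
Line 4: ['tired', 'desert'] (min_width=12, slack=5)
Line 5: ['refreshing', 'book'] (min_width=15, slack=2)
Line 6: ['red', 'hospital'] (min_width=12, slack=5)
Line 7: ['early', 'it'] (min_width=8, slack=9)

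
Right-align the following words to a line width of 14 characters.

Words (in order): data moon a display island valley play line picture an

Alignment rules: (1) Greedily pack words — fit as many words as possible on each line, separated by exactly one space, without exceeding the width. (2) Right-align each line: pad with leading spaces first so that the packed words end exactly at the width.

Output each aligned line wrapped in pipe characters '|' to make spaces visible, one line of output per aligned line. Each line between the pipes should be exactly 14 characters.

Line 1: ['data', 'moon', 'a'] (min_width=11, slack=3)
Line 2: ['display', 'island'] (min_width=14, slack=0)
Line 3: ['valley', 'play'] (min_width=11, slack=3)
Line 4: ['line', 'picture'] (min_width=12, slack=2)
Line 5: ['an'] (min_width=2, slack=12)

Answer: |   data moon a|
|display island|
|   valley play|
|  line picture|
|            an|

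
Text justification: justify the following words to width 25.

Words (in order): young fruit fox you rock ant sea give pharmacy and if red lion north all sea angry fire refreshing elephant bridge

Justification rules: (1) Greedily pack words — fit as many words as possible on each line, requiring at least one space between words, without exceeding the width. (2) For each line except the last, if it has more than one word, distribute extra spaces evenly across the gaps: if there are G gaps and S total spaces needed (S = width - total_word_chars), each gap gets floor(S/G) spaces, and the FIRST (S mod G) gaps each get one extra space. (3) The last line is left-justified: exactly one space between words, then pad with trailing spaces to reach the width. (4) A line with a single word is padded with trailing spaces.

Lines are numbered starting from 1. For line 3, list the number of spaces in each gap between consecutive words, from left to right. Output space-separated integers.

Line 1: ['young', 'fruit', 'fox', 'you', 'rock'] (min_width=24, slack=1)
Line 2: ['ant', 'sea', 'give', 'pharmacy', 'and'] (min_width=25, slack=0)
Line 3: ['if', 'red', 'lion', 'north', 'all', 'sea'] (min_width=25, slack=0)
Line 4: ['angry', 'fire', 'refreshing'] (min_width=21, slack=4)
Line 5: ['elephant', 'bridge'] (min_width=15, slack=10)

Answer: 1 1 1 1 1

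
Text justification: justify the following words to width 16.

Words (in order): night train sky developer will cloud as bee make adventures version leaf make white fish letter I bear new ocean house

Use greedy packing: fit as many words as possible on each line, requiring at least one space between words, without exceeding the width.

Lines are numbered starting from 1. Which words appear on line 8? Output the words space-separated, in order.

Line 1: ['night', 'train', 'sky'] (min_width=15, slack=1)
Line 2: ['developer', 'will'] (min_width=14, slack=2)
Line 3: ['cloud', 'as', 'bee'] (min_width=12, slack=4)
Line 4: ['make', 'adventures'] (min_width=15, slack=1)
Line 5: ['version', 'leaf'] (min_width=12, slack=4)
Line 6: ['make', 'white', 'fish'] (min_width=15, slack=1)
Line 7: ['letter', 'I', 'bear'] (min_width=13, slack=3)
Line 8: ['new', 'ocean', 'house'] (min_width=15, slack=1)

Answer: new ocean house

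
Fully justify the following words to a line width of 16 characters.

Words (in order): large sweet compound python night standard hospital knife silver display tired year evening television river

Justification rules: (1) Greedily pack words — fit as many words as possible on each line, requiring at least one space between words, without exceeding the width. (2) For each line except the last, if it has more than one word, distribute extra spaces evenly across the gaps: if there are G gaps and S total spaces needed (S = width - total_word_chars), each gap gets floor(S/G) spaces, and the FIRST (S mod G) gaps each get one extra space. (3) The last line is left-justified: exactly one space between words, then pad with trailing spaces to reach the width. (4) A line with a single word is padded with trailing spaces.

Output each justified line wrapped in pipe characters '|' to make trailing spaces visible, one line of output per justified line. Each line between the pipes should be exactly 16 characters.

Answer: |large      sweet|
|compound  python|
|night   standard|
|hospital   knife|
|silver   display|
|tired       year|
|evening         |
|television river|

Derivation:
Line 1: ['large', 'sweet'] (min_width=11, slack=5)
Line 2: ['compound', 'python'] (min_width=15, slack=1)
Line 3: ['night', 'standard'] (min_width=14, slack=2)
Line 4: ['hospital', 'knife'] (min_width=14, slack=2)
Line 5: ['silver', 'display'] (min_width=14, slack=2)
Line 6: ['tired', 'year'] (min_width=10, slack=6)
Line 7: ['evening'] (min_width=7, slack=9)
Line 8: ['television', 'river'] (min_width=16, slack=0)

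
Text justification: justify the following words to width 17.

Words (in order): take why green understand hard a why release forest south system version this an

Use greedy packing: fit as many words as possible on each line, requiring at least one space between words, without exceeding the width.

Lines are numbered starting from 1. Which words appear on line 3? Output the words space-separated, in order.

Line 1: ['take', 'why', 'green'] (min_width=14, slack=3)
Line 2: ['understand', 'hard', 'a'] (min_width=17, slack=0)
Line 3: ['why', 'release'] (min_width=11, slack=6)
Line 4: ['forest', 'south'] (min_width=12, slack=5)
Line 5: ['system', 'version'] (min_width=14, slack=3)
Line 6: ['this', 'an'] (min_width=7, slack=10)

Answer: why release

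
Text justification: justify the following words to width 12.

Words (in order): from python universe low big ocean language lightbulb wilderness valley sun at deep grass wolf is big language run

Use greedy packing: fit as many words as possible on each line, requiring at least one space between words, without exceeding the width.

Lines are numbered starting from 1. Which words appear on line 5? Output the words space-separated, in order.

Answer: lightbulb

Derivation:
Line 1: ['from', 'python'] (min_width=11, slack=1)
Line 2: ['universe', 'low'] (min_width=12, slack=0)
Line 3: ['big', 'ocean'] (min_width=9, slack=3)
Line 4: ['language'] (min_width=8, slack=4)
Line 5: ['lightbulb'] (min_width=9, slack=3)
Line 6: ['wilderness'] (min_width=10, slack=2)
Line 7: ['valley', 'sun'] (min_width=10, slack=2)
Line 8: ['at', 'deep'] (min_width=7, slack=5)
Line 9: ['grass', 'wolf'] (min_width=10, slack=2)
Line 10: ['is', 'big'] (min_width=6, slack=6)
Line 11: ['language', 'run'] (min_width=12, slack=0)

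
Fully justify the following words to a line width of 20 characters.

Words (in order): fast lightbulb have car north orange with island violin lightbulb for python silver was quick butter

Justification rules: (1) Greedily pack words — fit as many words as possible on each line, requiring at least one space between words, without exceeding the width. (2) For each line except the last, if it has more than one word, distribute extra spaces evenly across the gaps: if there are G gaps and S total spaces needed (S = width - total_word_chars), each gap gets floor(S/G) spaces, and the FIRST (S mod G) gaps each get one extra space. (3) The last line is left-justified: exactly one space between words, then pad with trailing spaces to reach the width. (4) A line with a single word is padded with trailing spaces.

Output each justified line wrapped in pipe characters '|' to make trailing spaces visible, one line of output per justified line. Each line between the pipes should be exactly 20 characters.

Line 1: ['fast', 'lightbulb', 'have'] (min_width=19, slack=1)
Line 2: ['car', 'north', 'orange'] (min_width=16, slack=4)
Line 3: ['with', 'island', 'violin'] (min_width=18, slack=2)
Line 4: ['lightbulb', 'for', 'python'] (min_width=20, slack=0)
Line 5: ['silver', 'was', 'quick'] (min_width=16, slack=4)
Line 6: ['butter'] (min_width=6, slack=14)

Answer: |fast  lightbulb have|
|car   north   orange|
|with  island  violin|
|lightbulb for python|
|silver   was   quick|
|butter              |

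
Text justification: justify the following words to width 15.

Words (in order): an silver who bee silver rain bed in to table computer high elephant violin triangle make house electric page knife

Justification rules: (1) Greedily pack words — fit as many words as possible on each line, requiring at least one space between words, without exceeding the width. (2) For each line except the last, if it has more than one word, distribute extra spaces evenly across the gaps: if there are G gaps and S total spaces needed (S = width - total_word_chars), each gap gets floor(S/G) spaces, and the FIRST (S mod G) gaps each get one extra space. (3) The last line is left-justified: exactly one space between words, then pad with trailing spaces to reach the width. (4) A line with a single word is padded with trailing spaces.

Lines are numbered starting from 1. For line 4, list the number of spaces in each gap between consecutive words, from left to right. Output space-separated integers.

Answer: 3

Derivation:
Line 1: ['an', 'silver', 'who'] (min_width=13, slack=2)
Line 2: ['bee', 'silver', 'rain'] (min_width=15, slack=0)
Line 3: ['bed', 'in', 'to', 'table'] (min_width=15, slack=0)
Line 4: ['computer', 'high'] (min_width=13, slack=2)
Line 5: ['elephant', 'violin'] (min_width=15, slack=0)
Line 6: ['triangle', 'make'] (min_width=13, slack=2)
Line 7: ['house', 'electric'] (min_width=14, slack=1)
Line 8: ['page', 'knife'] (min_width=10, slack=5)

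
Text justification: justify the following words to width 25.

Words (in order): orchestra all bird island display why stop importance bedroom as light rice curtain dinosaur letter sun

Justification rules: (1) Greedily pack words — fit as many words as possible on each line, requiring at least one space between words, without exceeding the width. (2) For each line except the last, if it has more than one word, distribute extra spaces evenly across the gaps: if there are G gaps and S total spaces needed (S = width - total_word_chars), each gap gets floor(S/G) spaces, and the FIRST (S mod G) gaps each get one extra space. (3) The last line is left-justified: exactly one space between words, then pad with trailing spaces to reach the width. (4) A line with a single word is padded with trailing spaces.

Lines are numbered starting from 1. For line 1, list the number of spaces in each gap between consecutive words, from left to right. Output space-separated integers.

Line 1: ['orchestra', 'all', 'bird', 'island'] (min_width=25, slack=0)
Line 2: ['display', 'why', 'stop'] (min_width=16, slack=9)
Line 3: ['importance', 'bedroom', 'as'] (min_width=21, slack=4)
Line 4: ['light', 'rice', 'curtain'] (min_width=18, slack=7)
Line 5: ['dinosaur', 'letter', 'sun'] (min_width=19, slack=6)

Answer: 1 1 1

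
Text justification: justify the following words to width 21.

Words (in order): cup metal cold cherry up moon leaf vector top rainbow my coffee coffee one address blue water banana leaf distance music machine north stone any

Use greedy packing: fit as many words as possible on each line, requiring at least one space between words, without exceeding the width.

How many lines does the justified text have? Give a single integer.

Answer: 8

Derivation:
Line 1: ['cup', 'metal', 'cold', 'cherry'] (min_width=21, slack=0)
Line 2: ['up', 'moon', 'leaf', 'vector'] (min_width=19, slack=2)
Line 3: ['top', 'rainbow', 'my', 'coffee'] (min_width=21, slack=0)
Line 4: ['coffee', 'one', 'address'] (min_width=18, slack=3)
Line 5: ['blue', 'water', 'banana'] (min_width=17, slack=4)
Line 6: ['leaf', 'distance', 'music'] (min_width=19, slack=2)
Line 7: ['machine', 'north', 'stone'] (min_width=19, slack=2)
Line 8: ['any'] (min_width=3, slack=18)
Total lines: 8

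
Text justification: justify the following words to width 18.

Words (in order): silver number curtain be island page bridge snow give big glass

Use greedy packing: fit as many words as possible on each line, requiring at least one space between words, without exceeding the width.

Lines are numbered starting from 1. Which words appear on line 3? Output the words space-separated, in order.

Line 1: ['silver', 'number'] (min_width=13, slack=5)
Line 2: ['curtain', 'be', 'island'] (min_width=17, slack=1)
Line 3: ['page', 'bridge', 'snow'] (min_width=16, slack=2)
Line 4: ['give', 'big', 'glass'] (min_width=14, slack=4)

Answer: page bridge snow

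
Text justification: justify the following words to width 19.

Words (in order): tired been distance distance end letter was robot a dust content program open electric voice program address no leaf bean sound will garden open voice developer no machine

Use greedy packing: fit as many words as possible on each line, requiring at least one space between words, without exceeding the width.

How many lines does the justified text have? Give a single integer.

Answer: 10

Derivation:
Line 1: ['tired', 'been', 'distance'] (min_width=19, slack=0)
Line 2: ['distance', 'end', 'letter'] (min_width=19, slack=0)
Line 3: ['was', 'robot', 'a', 'dust'] (min_width=16, slack=3)
Line 4: ['content', 'program'] (min_width=15, slack=4)
Line 5: ['open', 'electric', 'voice'] (min_width=19, slack=0)
Line 6: ['program', 'address', 'no'] (min_width=18, slack=1)
Line 7: ['leaf', 'bean', 'sound'] (min_width=15, slack=4)
Line 8: ['will', 'garden', 'open'] (min_width=16, slack=3)
Line 9: ['voice', 'developer', 'no'] (min_width=18, slack=1)
Line 10: ['machine'] (min_width=7, slack=12)
Total lines: 10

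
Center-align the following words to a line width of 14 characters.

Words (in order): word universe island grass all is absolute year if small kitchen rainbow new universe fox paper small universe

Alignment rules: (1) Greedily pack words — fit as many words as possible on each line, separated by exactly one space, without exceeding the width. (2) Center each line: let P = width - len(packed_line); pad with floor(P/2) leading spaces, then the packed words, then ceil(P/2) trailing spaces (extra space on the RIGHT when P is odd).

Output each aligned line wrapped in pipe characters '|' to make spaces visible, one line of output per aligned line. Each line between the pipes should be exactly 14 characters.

Answer: |word universe |
| island grass |
|    all is    |
|absolute year |
|   if small   |
|   kitchen    |
| rainbow new  |
| universe fox |
| paper small  |
|   universe   |

Derivation:
Line 1: ['word', 'universe'] (min_width=13, slack=1)
Line 2: ['island', 'grass'] (min_width=12, slack=2)
Line 3: ['all', 'is'] (min_width=6, slack=8)
Line 4: ['absolute', 'year'] (min_width=13, slack=1)
Line 5: ['if', 'small'] (min_width=8, slack=6)
Line 6: ['kitchen'] (min_width=7, slack=7)
Line 7: ['rainbow', 'new'] (min_width=11, slack=3)
Line 8: ['universe', 'fox'] (min_width=12, slack=2)
Line 9: ['paper', 'small'] (min_width=11, slack=3)
Line 10: ['universe'] (min_width=8, slack=6)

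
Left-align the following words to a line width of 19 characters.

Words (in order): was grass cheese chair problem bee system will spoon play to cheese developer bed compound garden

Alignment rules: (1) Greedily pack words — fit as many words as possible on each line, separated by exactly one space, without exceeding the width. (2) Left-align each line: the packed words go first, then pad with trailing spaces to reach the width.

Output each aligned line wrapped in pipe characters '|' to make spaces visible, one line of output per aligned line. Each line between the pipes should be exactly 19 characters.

Line 1: ['was', 'grass', 'cheese'] (min_width=16, slack=3)
Line 2: ['chair', 'problem', 'bee'] (min_width=17, slack=2)
Line 3: ['system', 'will', 'spoon'] (min_width=17, slack=2)
Line 4: ['play', 'to', 'cheese'] (min_width=14, slack=5)
Line 5: ['developer', 'bed'] (min_width=13, slack=6)
Line 6: ['compound', 'garden'] (min_width=15, slack=4)

Answer: |was grass cheese   |
|chair problem bee  |
|system will spoon  |
|play to cheese     |
|developer bed      |
|compound garden    |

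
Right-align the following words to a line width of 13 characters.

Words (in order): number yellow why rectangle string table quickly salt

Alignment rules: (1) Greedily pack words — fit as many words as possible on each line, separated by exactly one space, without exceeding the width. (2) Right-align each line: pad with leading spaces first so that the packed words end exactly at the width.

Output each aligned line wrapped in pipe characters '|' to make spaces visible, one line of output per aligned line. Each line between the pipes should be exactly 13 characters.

Line 1: ['number', 'yellow'] (min_width=13, slack=0)
Line 2: ['why', 'rectangle'] (min_width=13, slack=0)
Line 3: ['string', 'table'] (min_width=12, slack=1)
Line 4: ['quickly', 'salt'] (min_width=12, slack=1)

Answer: |number yellow|
|why rectangle|
| string table|
| quickly salt|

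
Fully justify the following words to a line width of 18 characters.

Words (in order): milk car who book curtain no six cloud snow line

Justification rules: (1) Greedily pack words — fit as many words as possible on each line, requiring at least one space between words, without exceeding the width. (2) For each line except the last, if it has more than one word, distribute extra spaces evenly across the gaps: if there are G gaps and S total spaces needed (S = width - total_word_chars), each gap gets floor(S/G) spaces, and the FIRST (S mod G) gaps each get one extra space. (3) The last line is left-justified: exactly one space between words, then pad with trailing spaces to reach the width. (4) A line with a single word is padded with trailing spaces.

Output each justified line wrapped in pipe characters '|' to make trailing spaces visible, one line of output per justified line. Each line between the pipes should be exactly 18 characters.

Line 1: ['milk', 'car', 'who', 'book'] (min_width=17, slack=1)
Line 2: ['curtain', 'no', 'six'] (min_width=14, slack=4)
Line 3: ['cloud', 'snow', 'line'] (min_width=15, slack=3)

Answer: |milk  car who book|
|curtain   no   six|
|cloud snow line   |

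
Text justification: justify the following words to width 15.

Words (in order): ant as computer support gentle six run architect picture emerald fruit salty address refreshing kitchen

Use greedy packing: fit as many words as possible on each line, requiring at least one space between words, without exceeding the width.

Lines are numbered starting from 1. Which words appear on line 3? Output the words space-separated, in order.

Line 1: ['ant', 'as', 'computer'] (min_width=15, slack=0)
Line 2: ['support', 'gentle'] (min_width=14, slack=1)
Line 3: ['six', 'run'] (min_width=7, slack=8)
Line 4: ['architect'] (min_width=9, slack=6)
Line 5: ['picture', 'emerald'] (min_width=15, slack=0)
Line 6: ['fruit', 'salty'] (min_width=11, slack=4)
Line 7: ['address'] (min_width=7, slack=8)
Line 8: ['refreshing'] (min_width=10, slack=5)
Line 9: ['kitchen'] (min_width=7, slack=8)

Answer: six run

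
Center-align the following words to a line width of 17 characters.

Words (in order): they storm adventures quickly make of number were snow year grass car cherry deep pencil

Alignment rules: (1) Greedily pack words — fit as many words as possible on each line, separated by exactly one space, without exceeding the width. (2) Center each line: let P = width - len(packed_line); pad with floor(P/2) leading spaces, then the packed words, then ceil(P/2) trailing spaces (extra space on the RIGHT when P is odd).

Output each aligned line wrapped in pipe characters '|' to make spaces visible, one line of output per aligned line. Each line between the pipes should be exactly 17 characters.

Answer: |   they storm    |
|   adventures    |
| quickly make of |
|number were snow |
| year grass car  |
|   cherry deep   |
|     pencil      |

Derivation:
Line 1: ['they', 'storm'] (min_width=10, slack=7)
Line 2: ['adventures'] (min_width=10, slack=7)
Line 3: ['quickly', 'make', 'of'] (min_width=15, slack=2)
Line 4: ['number', 'were', 'snow'] (min_width=16, slack=1)
Line 5: ['year', 'grass', 'car'] (min_width=14, slack=3)
Line 6: ['cherry', 'deep'] (min_width=11, slack=6)
Line 7: ['pencil'] (min_width=6, slack=11)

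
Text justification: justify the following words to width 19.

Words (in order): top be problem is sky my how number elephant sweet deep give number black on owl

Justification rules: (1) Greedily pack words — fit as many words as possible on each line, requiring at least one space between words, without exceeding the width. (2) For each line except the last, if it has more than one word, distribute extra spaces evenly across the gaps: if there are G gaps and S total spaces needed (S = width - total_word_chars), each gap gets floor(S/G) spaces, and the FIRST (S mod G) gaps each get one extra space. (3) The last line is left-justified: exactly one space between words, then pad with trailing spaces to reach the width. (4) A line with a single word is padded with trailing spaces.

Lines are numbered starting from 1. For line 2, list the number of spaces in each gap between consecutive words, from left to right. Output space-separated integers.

Answer: 2 2 1

Derivation:
Line 1: ['top', 'be', 'problem', 'is'] (min_width=17, slack=2)
Line 2: ['sky', 'my', 'how', 'number'] (min_width=17, slack=2)
Line 3: ['elephant', 'sweet', 'deep'] (min_width=19, slack=0)
Line 4: ['give', 'number', 'black'] (min_width=17, slack=2)
Line 5: ['on', 'owl'] (min_width=6, slack=13)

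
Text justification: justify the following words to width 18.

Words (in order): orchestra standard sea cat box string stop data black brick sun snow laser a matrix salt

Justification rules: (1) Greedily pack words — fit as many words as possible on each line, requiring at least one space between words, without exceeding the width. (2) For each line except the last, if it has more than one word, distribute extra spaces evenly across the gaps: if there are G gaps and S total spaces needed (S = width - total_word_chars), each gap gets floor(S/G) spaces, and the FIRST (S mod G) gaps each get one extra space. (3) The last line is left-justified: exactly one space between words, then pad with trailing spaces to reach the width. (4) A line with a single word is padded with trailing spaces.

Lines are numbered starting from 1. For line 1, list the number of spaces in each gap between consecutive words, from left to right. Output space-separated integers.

Line 1: ['orchestra', 'standard'] (min_width=18, slack=0)
Line 2: ['sea', 'cat', 'box', 'string'] (min_width=18, slack=0)
Line 3: ['stop', 'data', 'black'] (min_width=15, slack=3)
Line 4: ['brick', 'sun', 'snow'] (min_width=14, slack=4)
Line 5: ['laser', 'a', 'matrix'] (min_width=14, slack=4)
Line 6: ['salt'] (min_width=4, slack=14)

Answer: 1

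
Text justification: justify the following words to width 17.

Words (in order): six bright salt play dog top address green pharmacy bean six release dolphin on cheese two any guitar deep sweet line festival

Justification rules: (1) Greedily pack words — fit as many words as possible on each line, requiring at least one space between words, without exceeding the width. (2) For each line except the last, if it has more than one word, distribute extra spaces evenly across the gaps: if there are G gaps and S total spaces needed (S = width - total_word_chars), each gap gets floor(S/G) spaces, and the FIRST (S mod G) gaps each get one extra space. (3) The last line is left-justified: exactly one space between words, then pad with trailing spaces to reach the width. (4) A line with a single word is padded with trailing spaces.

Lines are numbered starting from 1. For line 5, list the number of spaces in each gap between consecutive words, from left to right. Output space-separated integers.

Answer: 3

Derivation:
Line 1: ['six', 'bright', 'salt'] (min_width=15, slack=2)
Line 2: ['play', 'dog', 'top'] (min_width=12, slack=5)
Line 3: ['address', 'green'] (min_width=13, slack=4)
Line 4: ['pharmacy', 'bean', 'six'] (min_width=17, slack=0)
Line 5: ['release', 'dolphin'] (min_width=15, slack=2)
Line 6: ['on', 'cheese', 'two', 'any'] (min_width=17, slack=0)
Line 7: ['guitar', 'deep', 'sweet'] (min_width=17, slack=0)
Line 8: ['line', 'festival'] (min_width=13, slack=4)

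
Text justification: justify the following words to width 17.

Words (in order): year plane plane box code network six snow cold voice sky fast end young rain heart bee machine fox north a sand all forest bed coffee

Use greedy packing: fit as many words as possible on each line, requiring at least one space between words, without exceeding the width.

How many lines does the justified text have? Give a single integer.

Answer: 9

Derivation:
Line 1: ['year', 'plane', 'plane'] (min_width=16, slack=1)
Line 2: ['box', 'code', 'network'] (min_width=16, slack=1)
Line 3: ['six', 'snow', 'cold'] (min_width=13, slack=4)
Line 4: ['voice', 'sky', 'fast'] (min_width=14, slack=3)
Line 5: ['end', 'young', 'rain'] (min_width=14, slack=3)
Line 6: ['heart', 'bee', 'machine'] (min_width=17, slack=0)
Line 7: ['fox', 'north', 'a', 'sand'] (min_width=16, slack=1)
Line 8: ['all', 'forest', 'bed'] (min_width=14, slack=3)
Line 9: ['coffee'] (min_width=6, slack=11)
Total lines: 9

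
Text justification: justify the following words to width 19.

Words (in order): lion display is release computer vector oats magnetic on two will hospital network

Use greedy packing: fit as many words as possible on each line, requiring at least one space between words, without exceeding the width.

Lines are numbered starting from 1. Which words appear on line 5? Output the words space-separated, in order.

Answer: will hospital

Derivation:
Line 1: ['lion', 'display', 'is'] (min_width=15, slack=4)
Line 2: ['release', 'computer'] (min_width=16, slack=3)
Line 3: ['vector', 'oats'] (min_width=11, slack=8)
Line 4: ['magnetic', 'on', 'two'] (min_width=15, slack=4)
Line 5: ['will', 'hospital'] (min_width=13, slack=6)
Line 6: ['network'] (min_width=7, slack=12)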